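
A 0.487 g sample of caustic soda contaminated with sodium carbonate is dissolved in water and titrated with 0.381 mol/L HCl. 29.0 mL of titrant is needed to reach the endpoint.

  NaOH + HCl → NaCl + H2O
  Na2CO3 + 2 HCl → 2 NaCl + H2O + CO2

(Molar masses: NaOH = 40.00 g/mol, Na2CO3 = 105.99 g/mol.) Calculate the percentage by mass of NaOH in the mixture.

62.3 %

n(HCl) = 0.0290 × 0.381 = 0.0110 mol
Let x = n(NaOH), y = n(Na2CO3).
Titrant: 1x + 2y = 0.0110;  mass: 40.00x + 105.99y = 0.487
Solving, x = 7.58 × 10^-3 mol, y = 1.73 × 10^-3 mol
mass of NaOH = 7.58 × 10^-3 × 40.00 = 0.303 g
% NaOH = 0.303 / 0.487 × 100 = 62.3 %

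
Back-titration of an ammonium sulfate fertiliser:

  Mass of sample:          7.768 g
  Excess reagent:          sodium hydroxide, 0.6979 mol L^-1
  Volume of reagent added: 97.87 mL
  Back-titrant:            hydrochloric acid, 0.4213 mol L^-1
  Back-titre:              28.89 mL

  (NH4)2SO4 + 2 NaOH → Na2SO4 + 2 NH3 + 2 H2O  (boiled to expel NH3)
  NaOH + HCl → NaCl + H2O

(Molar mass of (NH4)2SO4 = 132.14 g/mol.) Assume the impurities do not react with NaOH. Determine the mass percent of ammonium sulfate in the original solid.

n(NaOH) added = 0.09787 × 0.6979 = 0.06830 mol
n(HCl) used in back-titration = 0.02889 × 0.4213 = 0.01217 mol
n(NaOH) left over = 0.01217 mol (1:1 ratio)
n(NaOH) consumed by analyte = 0.06830 − 0.01217 = 0.05613 mol
From the 1:2 ratio, n((NH4)2SO4) = 1/2 × 0.05613 = 0.02807 mol
mass of (NH4)2SO4 = 0.02807 × 132.14 = 3.709 g
% (NH4)2SO4 = 3.709 / 7.768 × 100 = 47.74 %

47.74 %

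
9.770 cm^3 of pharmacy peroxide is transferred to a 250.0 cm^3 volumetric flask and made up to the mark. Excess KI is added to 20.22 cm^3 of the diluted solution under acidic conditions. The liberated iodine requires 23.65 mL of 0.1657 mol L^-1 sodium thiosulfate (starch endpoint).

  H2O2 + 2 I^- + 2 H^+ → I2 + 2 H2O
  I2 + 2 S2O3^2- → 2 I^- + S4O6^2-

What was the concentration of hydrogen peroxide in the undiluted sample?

2.480 mol/L

n(S2O3^2-) = 0.02365 × 0.1657 = 3.919 × 10^-3 mol
n(I2) = n(S2O3^2-)/2 = 1.959 × 10^-3 mol
n(H2O2) in the aliquot = 1.959 × 10^-3 mol (1:1 ratio)
[H2O2]_dilute = 1.959 × 10^-3 / 0.02022 = 0.09690 mol/L
[H2O2]_original = 0.09690 × 250.0/9.770 = 2.480 mol/L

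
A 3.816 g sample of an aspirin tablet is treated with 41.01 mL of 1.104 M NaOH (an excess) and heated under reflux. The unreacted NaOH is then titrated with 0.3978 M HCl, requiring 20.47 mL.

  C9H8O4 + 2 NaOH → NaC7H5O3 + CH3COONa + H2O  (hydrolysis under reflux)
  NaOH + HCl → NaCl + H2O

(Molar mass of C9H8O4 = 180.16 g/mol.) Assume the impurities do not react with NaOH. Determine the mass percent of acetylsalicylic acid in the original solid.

n(NaOH) added = 0.04101 × 1.104 = 0.04528 mol
n(HCl) used in back-titration = 0.02047 × 0.3978 = 8.143 × 10^-3 mol
n(NaOH) left over = 8.143 × 10^-3 mol (1:1 ratio)
n(NaOH) consumed by analyte = 0.04528 − 8.143 × 10^-3 = 0.03713 mol
From the 1:2 ratio, n(C9H8O4) = 1/2 × 0.03713 = 0.01857 mol
mass of C9H8O4 = 0.01857 × 180.16 = 3.345 g
% C9H8O4 = 3.345 / 3.816 × 100 = 87.65 %

87.65 %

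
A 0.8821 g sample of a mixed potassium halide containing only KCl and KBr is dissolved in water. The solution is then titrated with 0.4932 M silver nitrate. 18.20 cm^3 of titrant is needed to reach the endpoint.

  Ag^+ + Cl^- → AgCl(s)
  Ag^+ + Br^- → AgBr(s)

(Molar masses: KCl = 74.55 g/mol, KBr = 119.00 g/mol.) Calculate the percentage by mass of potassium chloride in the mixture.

n(AgNO3) = 0.01820 × 0.4932 = 8.976 × 10^-3 mol
Let x = n(KCl), y = n(KBr).
Titrant: 1x + 1y = 8.976 × 10^-3;  mass: 74.55x + 119.00y = 0.8821
Solving, x = 4.186 × 10^-3 mol, y = 4.790 × 10^-3 mol
mass of KCl = 4.186 × 10^-3 × 74.55 = 0.3121 g
% KCl = 0.3121 / 0.8821 × 100 = 35.38 %

35.38 %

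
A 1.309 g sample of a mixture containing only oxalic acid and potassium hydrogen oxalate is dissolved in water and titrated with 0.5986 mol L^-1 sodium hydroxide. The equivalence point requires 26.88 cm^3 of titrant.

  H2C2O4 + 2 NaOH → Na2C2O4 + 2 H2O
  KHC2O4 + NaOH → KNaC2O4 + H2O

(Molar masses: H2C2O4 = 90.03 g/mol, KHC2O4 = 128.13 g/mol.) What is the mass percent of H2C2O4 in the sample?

31.14 %

n(NaOH) = 0.02688 × 0.5986 = 0.01609 mol
Let x = n(H2C2O4), y = n(KHC2O4).
Titrant: 2x + 1y = 0.01609;  mass: 90.03x + 128.13y = 1.309
Solving, x = 4.528 × 10^-3 mol, y = 7.035 × 10^-3 mol
mass of H2C2O4 = 4.528 × 10^-3 × 90.03 = 0.4076 g
% H2C2O4 = 0.4076 / 1.309 × 100 = 31.14 %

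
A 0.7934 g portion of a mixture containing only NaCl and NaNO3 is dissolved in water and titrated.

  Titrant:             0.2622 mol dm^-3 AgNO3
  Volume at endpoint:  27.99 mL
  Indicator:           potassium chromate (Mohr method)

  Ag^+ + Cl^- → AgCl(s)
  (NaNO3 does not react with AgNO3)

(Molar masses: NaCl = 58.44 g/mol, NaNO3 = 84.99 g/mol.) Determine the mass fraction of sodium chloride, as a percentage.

n(AgNO3) = 0.02799 × 0.2622 = 7.339 × 10^-3 mol
Let x = n(NaCl), y = n(NaNO3).
Titrant: 1x = 7.339 × 10^-3;  mass: 58.44x + 84.99y = 0.7934
Solving, x = 7.339 × 10^-3 mol, y = 4.289 × 10^-3 mol
mass of NaCl = 7.339 × 10^-3 × 58.44 = 0.4289 g
% NaCl = 0.4289 / 0.7934 × 100 = 54.06 %

54.06 %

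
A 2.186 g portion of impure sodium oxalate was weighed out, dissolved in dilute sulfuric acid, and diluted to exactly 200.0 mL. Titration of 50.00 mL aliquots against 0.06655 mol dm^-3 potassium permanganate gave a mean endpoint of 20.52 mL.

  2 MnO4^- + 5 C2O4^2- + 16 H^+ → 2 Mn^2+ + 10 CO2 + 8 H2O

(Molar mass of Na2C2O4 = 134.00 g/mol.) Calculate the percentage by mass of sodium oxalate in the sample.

n(KMnO4) per titration = 0.02052 × 0.06655 = 1.366 × 10^-3 mol
From the 5:2 ratio, n(Na2C2O4) in each aliquot = 5/2 × 1.366 × 10^-3 = 3.414 × 10^-3 mol
n(Na2C2O4) in the whole flask = 3.414 × 10^-3 × 200.0/50.00 = 0.01366 mol
mass of Na2C2O4 = 0.01366 × 134.00 = 1.830 g
% Na2C2O4 = 1.830 / 2.186 × 100 = 83.71 %

83.71 %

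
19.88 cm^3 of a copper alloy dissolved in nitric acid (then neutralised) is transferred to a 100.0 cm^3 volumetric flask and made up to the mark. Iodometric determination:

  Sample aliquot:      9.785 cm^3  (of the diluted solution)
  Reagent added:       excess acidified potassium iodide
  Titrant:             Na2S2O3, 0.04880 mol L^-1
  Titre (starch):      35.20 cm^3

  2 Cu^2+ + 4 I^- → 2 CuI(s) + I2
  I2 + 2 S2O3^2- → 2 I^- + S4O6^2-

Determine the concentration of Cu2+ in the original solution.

n(S2O3^2-) = 0.03520 × 0.04880 = 1.718 × 10^-3 mol
n(I2) = n(S2O3^2-)/2 = 8.589 × 10^-4 mol
From the 2:1 ratio, n(Cu2+) in the aliquot = 2/1 × 8.589 × 10^-4 = 1.718 × 10^-3 mol
[Cu2+]_dilute = 1.718 × 10^-3 / 0.009785 = 0.1756 mol/L
[Cu2+]_original = 0.1756 × 100.0/19.88 = 0.8830 mol/L

0.8830 mol/L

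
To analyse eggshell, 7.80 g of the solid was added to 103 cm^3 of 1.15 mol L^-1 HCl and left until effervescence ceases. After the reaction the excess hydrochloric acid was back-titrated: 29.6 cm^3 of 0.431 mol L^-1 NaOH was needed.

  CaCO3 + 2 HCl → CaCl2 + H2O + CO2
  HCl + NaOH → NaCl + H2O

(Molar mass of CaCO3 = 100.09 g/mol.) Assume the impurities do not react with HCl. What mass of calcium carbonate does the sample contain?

n(HCl) added = 0.103 × 1.15 = 0.118 mol
n(NaOH) used in back-titration = 0.0296 × 0.431 = 0.0128 mol
n(HCl) left over = 0.0128 mol (1:1 ratio)
n(HCl) consumed by analyte = 0.118 − 0.0128 = 0.106 mol
From the 1:2 ratio, n(CaCO3) = 1/2 × 0.106 = 0.0528 mol
mass of CaCO3 = 0.0528 × 100.09 = 5.29 g

5.29 g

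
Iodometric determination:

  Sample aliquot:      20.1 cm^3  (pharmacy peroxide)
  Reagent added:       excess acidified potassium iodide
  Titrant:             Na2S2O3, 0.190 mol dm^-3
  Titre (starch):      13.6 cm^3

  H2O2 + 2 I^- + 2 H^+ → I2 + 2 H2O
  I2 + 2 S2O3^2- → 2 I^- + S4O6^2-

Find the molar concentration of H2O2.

0.0643 mol/L

n(S2O3^2-) = 0.0136 × 0.190 = 2.58 × 10^-3 mol
n(I2) = n(S2O3^2-)/2 = 1.29 × 10^-3 mol
n(H2O2) in the aliquot = 1.29 × 10^-3 mol (1:1 ratio)
[H2O2] = 1.29 × 10^-3 / 0.0201 = 0.0643 mol/L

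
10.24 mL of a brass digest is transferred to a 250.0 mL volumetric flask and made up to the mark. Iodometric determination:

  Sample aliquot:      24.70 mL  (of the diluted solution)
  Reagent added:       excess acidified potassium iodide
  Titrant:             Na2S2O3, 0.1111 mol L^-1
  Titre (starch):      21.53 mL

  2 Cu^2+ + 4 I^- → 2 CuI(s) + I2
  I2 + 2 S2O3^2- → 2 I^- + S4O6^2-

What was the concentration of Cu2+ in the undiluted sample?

n(S2O3^2-) = 0.02153 × 0.1111 = 2.392 × 10^-3 mol
n(I2) = n(S2O3^2-)/2 = 1.196 × 10^-3 mol
From the 2:1 ratio, n(Cu2+) in the aliquot = 2/1 × 1.196 × 10^-3 = 2.392 × 10^-3 mol
[Cu2+]_dilute = 2.392 × 10^-3 / 0.02470 = 0.09684 mol/L
[Cu2+]_original = 0.09684 × 250.0/10.24 = 2.364 mol/L

2.364 mol/L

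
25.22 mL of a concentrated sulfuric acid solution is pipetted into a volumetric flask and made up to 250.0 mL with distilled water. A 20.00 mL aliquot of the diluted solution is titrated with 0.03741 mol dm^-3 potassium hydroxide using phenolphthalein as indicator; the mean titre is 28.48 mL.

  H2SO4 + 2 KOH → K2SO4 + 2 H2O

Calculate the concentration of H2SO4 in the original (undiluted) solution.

n(KOH) = 0.02848 × 0.03741 = 1.065 × 10^-3 mol
From the 1:2 ratio, n(H2SO4) in the aliquot = 1/2 × 1.065 × 10^-3 = 5.327 × 10^-4 mol
[H2SO4]_dilute = 5.327 × 10^-4 / 0.02000 = 0.02664 mol/L
Dilution factor = 250.0 / 25.22 = 9.913
[H2SO4]_stock = 0.02664 × 9.913 = 0.2640 mol/L

0.2640 mol/L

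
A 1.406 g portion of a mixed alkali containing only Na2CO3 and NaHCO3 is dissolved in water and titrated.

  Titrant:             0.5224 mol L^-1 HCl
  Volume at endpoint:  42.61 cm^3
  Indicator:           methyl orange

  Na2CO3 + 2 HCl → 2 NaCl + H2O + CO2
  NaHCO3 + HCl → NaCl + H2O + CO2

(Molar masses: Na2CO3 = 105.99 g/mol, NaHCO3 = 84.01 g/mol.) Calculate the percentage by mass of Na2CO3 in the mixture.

n(HCl) = 0.04261 × 0.5224 = 0.02226 mol
Let x = n(Na2CO3), y = n(NaHCO3).
Titrant: 2x + 1y = 0.02226;  mass: 105.99x + 84.01y = 1.406
Solving, x = 7.481 × 10^-3 mol, y = 7.298 × 10^-3 mol
mass of Na2CO3 = 7.481 × 10^-3 × 105.99 = 0.7929 g
% Na2CO3 = 0.7929 / 1.406 × 100 = 56.39 %

56.39 %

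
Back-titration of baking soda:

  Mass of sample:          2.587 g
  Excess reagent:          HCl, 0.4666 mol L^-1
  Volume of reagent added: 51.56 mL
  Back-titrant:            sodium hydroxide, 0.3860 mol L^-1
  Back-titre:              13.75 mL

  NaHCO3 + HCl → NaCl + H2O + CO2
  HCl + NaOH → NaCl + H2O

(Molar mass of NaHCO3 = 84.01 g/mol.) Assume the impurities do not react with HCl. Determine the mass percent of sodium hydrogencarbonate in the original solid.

60.89 %

n(HCl) added = 0.05156 × 0.4666 = 0.02406 mol
n(NaOH) used in back-titration = 0.01375 × 0.3860 = 5.307 × 10^-3 mol
n(HCl) left over = 5.307 × 10^-3 mol (1:1 ratio)
n(HCl) consumed by analyte = 0.02406 − 5.307 × 10^-3 = 0.01875 mol
n(NaHCO3) = 0.01875 mol (1:1 ratio)
mass of NaHCO3 = 0.01875 × 84.01 = 1.575 g
% NaHCO3 = 1.575 / 2.587 × 100 = 60.89 %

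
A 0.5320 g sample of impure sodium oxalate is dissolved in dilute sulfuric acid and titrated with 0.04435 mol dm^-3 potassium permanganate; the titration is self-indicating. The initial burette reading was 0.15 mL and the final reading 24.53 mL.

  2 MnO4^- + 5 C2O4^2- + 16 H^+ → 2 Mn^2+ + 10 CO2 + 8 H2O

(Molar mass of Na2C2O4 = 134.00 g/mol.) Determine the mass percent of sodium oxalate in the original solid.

68.09 %

n(KMnO4) = 0.02438 L × 0.04435 mol/L = 1.081 × 10^-3 mol
From the 5:2 ratio, n(Na2C2O4) = 5/2 × 1.081 × 10^-3 = 2.703 × 10^-3 mol
mass of Na2C2O4 = 2.703 × 10^-3 × 134.00 g/mol = 0.3622 g
% Na2C2O4 = 0.3622 / 0.5320 × 100 = 68.09 %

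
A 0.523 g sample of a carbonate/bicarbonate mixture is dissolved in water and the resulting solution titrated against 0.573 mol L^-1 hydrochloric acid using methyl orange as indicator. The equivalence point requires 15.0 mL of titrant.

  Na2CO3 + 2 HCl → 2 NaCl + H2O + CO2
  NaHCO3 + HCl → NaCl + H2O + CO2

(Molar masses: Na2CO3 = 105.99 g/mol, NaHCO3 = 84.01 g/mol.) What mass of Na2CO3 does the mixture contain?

n(HCl) = 0.0150 × 0.573 = 8.59 × 10^-3 mol
Let x = n(Na2CO3), y = n(NaHCO3).
Titrant: 2x + 1y = 8.59 × 10^-3;  mass: 105.99x + 84.01y = 0.523
Solving, x = 3.21 × 10^-3 mol, y = 2.18 × 10^-3 mol
mass of Na2CO3 = 3.21 × 10^-3 × 105.99 = 0.340 g

0.340 g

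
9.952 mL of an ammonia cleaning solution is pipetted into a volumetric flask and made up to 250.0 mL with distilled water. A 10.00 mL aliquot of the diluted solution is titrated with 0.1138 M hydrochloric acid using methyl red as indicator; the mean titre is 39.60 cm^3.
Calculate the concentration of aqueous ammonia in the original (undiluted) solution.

11.32 M

NH3 + HCl → NH4Cl
n(HCl) = 0.03960 × 0.1138 = 4.506 × 10^-3 mol
n(NH3) in the aliquot = 4.506 × 10^-3 mol (1:1 ratio)
[NH3]_dilute = 4.506 × 10^-3 / 0.01000 = 0.4506 mol/L
Dilution factor = 250.0 / 9.952 = 25.12
[NH3]_stock = 0.4506 × 25.12 = 11.32 mol/L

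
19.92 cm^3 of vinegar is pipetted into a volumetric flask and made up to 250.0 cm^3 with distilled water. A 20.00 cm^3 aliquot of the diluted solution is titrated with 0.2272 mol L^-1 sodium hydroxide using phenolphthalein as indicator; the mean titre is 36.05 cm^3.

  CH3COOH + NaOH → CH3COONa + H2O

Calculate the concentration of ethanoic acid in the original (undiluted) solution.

n(NaOH) = 0.03605 × 0.2272 = 8.191 × 10^-3 mol
n(CH3COOH) in the aliquot = 8.191 × 10^-3 mol (1:1 ratio)
[CH3COOH]_dilute = 8.191 × 10^-3 / 0.02000 = 0.4095 mol/L
Dilution factor = 250.0 / 19.92 = 12.55
[CH3COOH]_stock = 0.4095 × 12.55 = 5.140 mol/L

5.140 mol/L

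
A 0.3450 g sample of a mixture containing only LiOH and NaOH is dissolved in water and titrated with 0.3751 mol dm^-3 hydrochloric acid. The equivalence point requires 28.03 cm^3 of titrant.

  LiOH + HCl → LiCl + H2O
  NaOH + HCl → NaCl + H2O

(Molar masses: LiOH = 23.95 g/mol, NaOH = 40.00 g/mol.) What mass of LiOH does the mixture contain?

n(HCl) = 0.02803 × 0.3751 = 0.01051 mol
Let x = n(LiOH), y = n(NaOH).
Titrant: 1x + 1y = 0.01051;  mass: 23.95x + 40.00y = 0.3450
Solving, x = 4.708 × 10^-3 mol, y = 5.806 × 10^-3 mol
mass of LiOH = 4.708 × 10^-3 × 23.95 = 0.1128 g

0.1128 g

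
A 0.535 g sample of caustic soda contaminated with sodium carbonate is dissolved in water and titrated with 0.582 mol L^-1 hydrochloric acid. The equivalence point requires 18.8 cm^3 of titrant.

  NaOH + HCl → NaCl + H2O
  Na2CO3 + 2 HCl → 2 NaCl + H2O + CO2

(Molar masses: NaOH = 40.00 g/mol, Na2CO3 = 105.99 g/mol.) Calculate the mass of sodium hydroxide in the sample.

0.138 g

n(HCl) = 0.0188 × 0.582 = 0.0109 mol
Let x = n(NaOH), y = n(Na2CO3).
Titrant: 1x + 2y = 0.0109;  mass: 40.00x + 105.99y = 0.535
Solving, x = 3.45 × 10^-3 mol, y = 3.75 × 10^-3 mol
mass of NaOH = 3.45 × 10^-3 × 40.00 = 0.138 g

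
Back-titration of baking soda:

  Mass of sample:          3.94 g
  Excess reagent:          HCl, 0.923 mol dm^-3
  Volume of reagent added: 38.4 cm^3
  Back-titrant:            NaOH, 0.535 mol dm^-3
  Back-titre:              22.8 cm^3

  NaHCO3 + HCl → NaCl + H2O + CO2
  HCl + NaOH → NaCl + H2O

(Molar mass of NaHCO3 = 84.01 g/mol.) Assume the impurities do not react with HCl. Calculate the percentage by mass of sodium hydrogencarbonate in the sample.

49.6 %

n(HCl) added = 0.0384 × 0.923 = 0.0354 mol
n(NaOH) used in back-titration = 0.0228 × 0.535 = 0.0122 mol
n(HCl) left over = 0.0122 mol (1:1 ratio)
n(HCl) consumed by analyte = 0.0354 − 0.0122 = 0.0232 mol
n(NaHCO3) = 0.0232 mol (1:1 ratio)
mass of NaHCO3 = 0.0232 × 84.01 = 1.95 g
% NaHCO3 = 1.95 / 3.94 × 100 = 49.6 %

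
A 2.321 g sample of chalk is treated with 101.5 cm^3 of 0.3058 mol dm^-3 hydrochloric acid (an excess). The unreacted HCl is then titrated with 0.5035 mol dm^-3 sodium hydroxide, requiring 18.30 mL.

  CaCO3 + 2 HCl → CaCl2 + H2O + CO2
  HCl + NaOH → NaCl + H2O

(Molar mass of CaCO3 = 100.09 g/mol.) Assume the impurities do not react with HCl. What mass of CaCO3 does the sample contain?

n(HCl) added = 0.1015 × 0.3058 = 0.03104 mol
n(NaOH) used in back-titration = 0.01830 × 0.5035 = 9.214 × 10^-3 mol
n(HCl) left over = 9.214 × 10^-3 mol (1:1 ratio)
n(HCl) consumed by analyte = 0.03104 − 9.214 × 10^-3 = 0.02182 mol
From the 1:2 ratio, n(CaCO3) = 1/2 × 0.02182 = 0.01091 mol
mass of CaCO3 = 0.01091 × 100.09 = 1.092 g

1.092 g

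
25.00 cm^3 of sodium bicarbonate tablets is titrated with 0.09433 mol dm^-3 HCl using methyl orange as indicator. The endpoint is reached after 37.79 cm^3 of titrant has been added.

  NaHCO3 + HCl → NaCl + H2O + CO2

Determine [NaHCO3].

n(HCl) = 0.03779 L × 0.09433 mol/L = 3.565 × 10^-3 mol
n(NaHCO3) = 3.565 × 10^-3 mol (1:1 mole ratio)
[NaHCO3] = 3.565 × 10^-3 mol / 0.02500 L = 0.1426 mol/L

0.1426 mol/L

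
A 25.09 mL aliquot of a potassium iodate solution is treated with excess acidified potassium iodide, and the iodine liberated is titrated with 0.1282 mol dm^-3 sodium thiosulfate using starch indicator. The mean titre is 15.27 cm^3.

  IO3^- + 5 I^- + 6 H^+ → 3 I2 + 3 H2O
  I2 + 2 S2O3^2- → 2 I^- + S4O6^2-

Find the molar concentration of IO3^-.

n(S2O3^2-) = 0.01527 × 0.1282 = 1.958 × 10^-3 mol
n(I2) = n(S2O3^2-)/2 = 9.788 × 10^-4 mol
From the 1:3 ratio, n(IO3^-) in the aliquot = 1/3 × 9.788 × 10^-4 = 3.263 × 10^-4 mol
[IO3^-] = 3.263 × 10^-4 / 0.02509 = 0.01300 mol/L

0.01300 mol/L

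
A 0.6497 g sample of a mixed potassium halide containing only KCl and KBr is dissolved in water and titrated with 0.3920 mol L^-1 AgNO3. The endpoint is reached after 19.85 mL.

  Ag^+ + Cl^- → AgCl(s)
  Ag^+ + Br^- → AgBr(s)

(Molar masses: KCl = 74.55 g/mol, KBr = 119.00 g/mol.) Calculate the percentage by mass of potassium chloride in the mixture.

71.32 %

n(AgNO3) = 0.01985 × 0.3920 = 7.781 × 10^-3 mol
Let x = n(KCl), y = n(KBr).
Titrant: 1x + 1y = 7.781 × 10^-3;  mass: 74.55x + 119.00y = 0.6497
Solving, x = 6.215 × 10^-3 mol, y = 1.566 × 10^-3 mol
mass of KCl = 6.215 × 10^-3 × 74.55 = 0.4633 g
% KCl = 0.4633 / 0.6497 × 100 = 71.32 %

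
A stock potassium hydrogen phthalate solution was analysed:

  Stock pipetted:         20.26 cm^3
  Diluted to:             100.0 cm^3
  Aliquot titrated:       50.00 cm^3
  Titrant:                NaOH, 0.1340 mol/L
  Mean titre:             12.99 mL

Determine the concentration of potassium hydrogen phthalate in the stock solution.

0.1718 mol/L

KHC8H4O4 + NaOH → KNaC8H4O4 + H2O
n(NaOH) = 0.01299 × 0.1340 = 1.741 × 10^-3 mol
n(KHC8H4O4) in the aliquot = 1.741 × 10^-3 mol (1:1 ratio)
[KHC8H4O4]_dilute = 1.741 × 10^-3 / 0.05000 = 0.03481 mol/L
Dilution factor = 100.0 / 20.26 = 4.936
[KHC8H4O4]_stock = 0.03481 × 4.936 = 0.1718 mol/L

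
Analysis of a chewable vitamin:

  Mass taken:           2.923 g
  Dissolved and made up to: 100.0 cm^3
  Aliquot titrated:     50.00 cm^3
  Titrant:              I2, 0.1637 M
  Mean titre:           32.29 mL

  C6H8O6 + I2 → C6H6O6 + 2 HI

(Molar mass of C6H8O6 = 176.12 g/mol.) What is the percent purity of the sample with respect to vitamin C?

n(I2) per titration = 0.03229 × 0.1637 = 5.286 × 10^-3 mol
n(C6H8O6) in each aliquot = 5.286 × 10^-3 mol (1:1 ratio)
n(C6H8O6) in the whole flask = 5.286 × 10^-3 × 100.0/50.00 = 0.01057 mol
mass of C6H8O6 = 0.01057 × 176.12 = 1.862 g
% C6H8O6 = 1.862 / 2.923 × 100 = 63.70 %

63.70 %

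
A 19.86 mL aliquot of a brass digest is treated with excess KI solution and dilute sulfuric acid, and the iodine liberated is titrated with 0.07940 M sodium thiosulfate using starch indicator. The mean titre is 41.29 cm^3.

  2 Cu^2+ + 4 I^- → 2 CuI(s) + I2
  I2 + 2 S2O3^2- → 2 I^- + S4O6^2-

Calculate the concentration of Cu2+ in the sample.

n(S2O3^2-) = 0.04129 × 0.07940 = 3.278 × 10^-3 mol
n(I2) = n(S2O3^2-)/2 = 1.639 × 10^-3 mol
From the 2:1 ratio, n(Cu2+) in the aliquot = 2/1 × 1.639 × 10^-3 = 3.278 × 10^-3 mol
[Cu2+] = 3.278 × 10^-3 / 0.01986 = 0.1651 mol/L

0.1651 M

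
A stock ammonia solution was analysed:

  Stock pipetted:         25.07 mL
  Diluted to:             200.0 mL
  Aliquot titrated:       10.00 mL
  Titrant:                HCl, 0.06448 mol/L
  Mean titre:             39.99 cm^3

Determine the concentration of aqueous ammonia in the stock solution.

NH3 + HCl → NH4Cl
n(HCl) = 0.03999 × 0.06448 = 2.579 × 10^-3 mol
n(NH3) in the aliquot = 2.579 × 10^-3 mol (1:1 ratio)
[NH3]_dilute = 2.579 × 10^-3 / 0.01000 = 0.2579 mol/L
Dilution factor = 200.0 / 25.07 = 7.978
[NH3]_stock = 0.2579 × 7.978 = 2.057 mol/L

2.057 mol/L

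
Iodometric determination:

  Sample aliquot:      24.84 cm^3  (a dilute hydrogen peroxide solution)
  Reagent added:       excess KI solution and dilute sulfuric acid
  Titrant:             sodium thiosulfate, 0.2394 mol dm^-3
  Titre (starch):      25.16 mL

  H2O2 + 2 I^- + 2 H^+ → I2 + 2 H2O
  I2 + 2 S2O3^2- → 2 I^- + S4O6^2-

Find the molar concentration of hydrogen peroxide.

n(S2O3^2-) = 0.02516 × 0.2394 = 6.023 × 10^-3 mol
n(I2) = n(S2O3^2-)/2 = 3.012 × 10^-3 mol
n(H2O2) in the aliquot = 3.012 × 10^-3 mol (1:1 ratio)
[H2O2] = 3.012 × 10^-3 / 0.02484 = 0.1212 mol/L

0.1212 mol/L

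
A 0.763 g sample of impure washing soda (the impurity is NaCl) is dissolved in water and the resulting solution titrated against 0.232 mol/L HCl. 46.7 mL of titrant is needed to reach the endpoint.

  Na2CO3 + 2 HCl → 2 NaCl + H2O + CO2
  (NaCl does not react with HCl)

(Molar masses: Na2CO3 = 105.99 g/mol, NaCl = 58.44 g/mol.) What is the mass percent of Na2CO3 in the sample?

n(HCl) = 0.0467 × 0.232 = 0.0108 mol
Let x = n(Na2CO3), y = n(NaCl).
Titrant: 2x = 0.0108;  mass: 105.99x + 58.44y = 0.763
Solving, x = 5.42 × 10^-3 mol, y = 3.23 × 10^-3 mol
mass of Na2CO3 = 5.42 × 10^-3 × 105.99 = 0.574 g
% Na2CO3 = 0.574 / 0.763 × 100 = 75.3 %

75.3 %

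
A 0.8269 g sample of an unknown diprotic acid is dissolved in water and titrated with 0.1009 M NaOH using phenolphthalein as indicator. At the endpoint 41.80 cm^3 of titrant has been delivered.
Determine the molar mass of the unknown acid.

392.1 g/mol

n(NaOH) = 0.04180 L × 0.1009 mol/L = 4.218 × 10^-3 mol
From the 1:2 ratio, n(H2A) = 1/2 × 4.218 × 10^-3 = 2.109 × 10^-3 mol
M = m / n = 0.8269 g / 2.109 × 10^-3 mol = 392.1 g/mol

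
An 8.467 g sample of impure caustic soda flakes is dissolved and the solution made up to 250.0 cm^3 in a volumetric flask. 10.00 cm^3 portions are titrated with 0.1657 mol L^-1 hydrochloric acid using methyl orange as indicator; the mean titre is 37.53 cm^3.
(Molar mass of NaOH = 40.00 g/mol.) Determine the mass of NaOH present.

6.219 g

NaOH + HCl → NaCl + H2O
n(HCl) per titration = 0.03753 × 0.1657 = 6.219 × 10^-3 mol
n(NaOH) in each aliquot = 6.219 × 10^-3 mol (1:1 ratio)
n(NaOH) in the whole flask = 6.219 × 10^-3 × 250.0/10.00 = 0.1555 mol
mass of NaOH = 0.1555 × 40.00 = 6.219 g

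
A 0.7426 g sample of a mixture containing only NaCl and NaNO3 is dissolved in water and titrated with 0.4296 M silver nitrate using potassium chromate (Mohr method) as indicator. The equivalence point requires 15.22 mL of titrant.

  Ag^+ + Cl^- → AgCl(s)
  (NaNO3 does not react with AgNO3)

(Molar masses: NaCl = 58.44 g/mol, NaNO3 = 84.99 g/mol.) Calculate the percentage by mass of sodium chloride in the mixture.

n(AgNO3) = 0.01522 × 0.4296 = 6.539 × 10^-3 mol
Let x = n(NaCl), y = n(NaNO3).
Titrant: 1x = 6.539 × 10^-3;  mass: 58.44x + 84.99y = 0.7426
Solving, x = 6.539 × 10^-3 mol, y = 4.242 × 10^-3 mol
mass of NaCl = 6.539 × 10^-3 × 58.44 = 0.3821 g
% NaCl = 0.3821 / 0.7426 × 100 = 51.46 %

51.46 %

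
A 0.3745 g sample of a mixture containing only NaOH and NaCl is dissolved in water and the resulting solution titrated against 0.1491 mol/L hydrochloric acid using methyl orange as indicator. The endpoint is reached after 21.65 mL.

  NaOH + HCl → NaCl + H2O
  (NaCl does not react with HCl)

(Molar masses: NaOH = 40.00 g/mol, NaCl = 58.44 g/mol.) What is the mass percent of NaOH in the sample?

34.48 %

n(HCl) = 0.02165 × 0.1491 = 3.228 × 10^-3 mol
Let x = n(NaOH), y = n(NaCl).
Titrant: 1x = 3.228 × 10^-3;  mass: 40.00x + 58.44y = 0.3745
Solving, x = 3.228 × 10^-3 mol, y = 4.199 × 10^-3 mol
mass of NaOH = 3.228 × 10^-3 × 40.00 = 0.1291 g
% NaOH = 0.1291 / 0.3745 × 100 = 34.48 %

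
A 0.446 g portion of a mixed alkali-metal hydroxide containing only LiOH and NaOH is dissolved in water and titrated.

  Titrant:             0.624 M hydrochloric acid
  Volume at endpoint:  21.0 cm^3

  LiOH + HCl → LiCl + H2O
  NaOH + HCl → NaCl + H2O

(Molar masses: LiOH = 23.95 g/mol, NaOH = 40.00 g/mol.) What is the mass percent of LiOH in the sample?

n(HCl) = 0.0210 × 0.624 = 0.0131 mol
Let x = n(LiOH), y = n(NaOH).
Titrant: 1x + 1y = 0.0131;  mass: 23.95x + 40.00y = 0.446
Solving, x = 4.87 × 10^-3 mol, y = 8.23 × 10^-3 mol
mass of LiOH = 4.87 × 10^-3 × 23.95 = 0.117 g
% LiOH = 0.117 / 0.446 × 100 = 26.2 %

26.2 %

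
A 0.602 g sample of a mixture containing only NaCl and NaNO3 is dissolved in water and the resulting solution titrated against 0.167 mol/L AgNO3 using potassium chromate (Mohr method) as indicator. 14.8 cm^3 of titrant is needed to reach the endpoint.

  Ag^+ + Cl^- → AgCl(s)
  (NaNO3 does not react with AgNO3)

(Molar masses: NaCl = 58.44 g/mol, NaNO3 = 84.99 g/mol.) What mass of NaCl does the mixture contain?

n(AgNO3) = 0.0148 × 0.167 = 2.47 × 10^-3 mol
Let x = n(NaCl), y = n(NaNO3).
Titrant: 1x = 2.47 × 10^-3;  mass: 58.44x + 84.99y = 0.602
Solving, x = 2.47 × 10^-3 mol, y = 5.38 × 10^-3 mol
mass of NaCl = 2.47 × 10^-3 × 58.44 = 0.144 g

0.144 g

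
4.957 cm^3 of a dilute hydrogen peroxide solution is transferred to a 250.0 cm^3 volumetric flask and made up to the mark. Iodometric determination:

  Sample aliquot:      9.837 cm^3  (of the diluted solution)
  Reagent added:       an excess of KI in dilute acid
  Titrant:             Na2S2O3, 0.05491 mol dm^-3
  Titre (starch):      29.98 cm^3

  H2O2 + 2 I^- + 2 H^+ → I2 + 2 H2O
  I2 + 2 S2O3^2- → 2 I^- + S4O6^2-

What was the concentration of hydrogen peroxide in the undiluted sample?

4.220 mol/L

n(S2O3^2-) = 0.02998 × 0.05491 = 1.646 × 10^-3 mol
n(I2) = n(S2O3^2-)/2 = 8.231 × 10^-4 mol
n(H2O2) in the aliquot = 8.231 × 10^-4 mol (1:1 ratio)
[H2O2]_dilute = 8.231 × 10^-4 / 0.009837 = 0.08367 mol/L
[H2O2]_original = 0.08367 × 250.0/4.957 = 4.220 mol/L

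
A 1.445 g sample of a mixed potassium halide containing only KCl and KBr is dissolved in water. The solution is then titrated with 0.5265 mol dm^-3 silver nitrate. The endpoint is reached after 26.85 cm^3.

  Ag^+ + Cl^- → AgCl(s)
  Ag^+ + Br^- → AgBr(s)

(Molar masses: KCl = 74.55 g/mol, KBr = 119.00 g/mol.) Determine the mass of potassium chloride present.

0.3979 g

n(AgNO3) = 0.02685 × 0.5265 = 0.01414 mol
Let x = n(KCl), y = n(KBr).
Titrant: 1x + 1y = 0.01414;  mass: 74.55x + 119.00y = 1.445
Solving, x = 5.337 × 10^-3 mol, y = 8.799 × 10^-3 mol
mass of KCl = 5.337 × 10^-3 × 74.55 = 0.3979 g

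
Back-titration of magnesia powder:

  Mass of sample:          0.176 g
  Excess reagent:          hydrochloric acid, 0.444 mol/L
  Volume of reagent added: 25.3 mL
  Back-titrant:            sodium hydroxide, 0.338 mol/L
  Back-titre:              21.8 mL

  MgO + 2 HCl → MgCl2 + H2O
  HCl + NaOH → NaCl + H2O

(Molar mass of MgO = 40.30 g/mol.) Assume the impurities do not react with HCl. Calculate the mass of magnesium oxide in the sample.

n(HCl) added = 0.0253 × 0.444 = 0.0112 mol
n(NaOH) used in back-titration = 0.0218 × 0.338 = 7.37 × 10^-3 mol
n(HCl) left over = 7.37 × 10^-3 mol (1:1 ratio)
n(HCl) consumed by analyte = 0.0112 − 7.37 × 10^-3 = 3.86 × 10^-3 mol
From the 1:2 ratio, n(MgO) = 1/2 × 3.86 × 10^-3 = 1.93 × 10^-3 mol
mass of MgO = 1.93 × 10^-3 × 40.30 = 0.0779 g

0.0779 g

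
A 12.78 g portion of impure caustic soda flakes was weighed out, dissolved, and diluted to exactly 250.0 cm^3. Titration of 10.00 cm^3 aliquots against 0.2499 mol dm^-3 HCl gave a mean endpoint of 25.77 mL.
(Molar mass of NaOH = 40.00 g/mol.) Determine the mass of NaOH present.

6.440 g

NaOH + HCl → NaCl + H2O
n(HCl) per titration = 0.02577 × 0.2499 = 6.440 × 10^-3 mol
n(NaOH) in each aliquot = 6.440 × 10^-3 mol (1:1 ratio)
n(NaOH) in the whole flask = 6.440 × 10^-3 × 250.0/10.00 = 0.1610 mol
mass of NaOH = 0.1610 × 40.00 = 6.440 g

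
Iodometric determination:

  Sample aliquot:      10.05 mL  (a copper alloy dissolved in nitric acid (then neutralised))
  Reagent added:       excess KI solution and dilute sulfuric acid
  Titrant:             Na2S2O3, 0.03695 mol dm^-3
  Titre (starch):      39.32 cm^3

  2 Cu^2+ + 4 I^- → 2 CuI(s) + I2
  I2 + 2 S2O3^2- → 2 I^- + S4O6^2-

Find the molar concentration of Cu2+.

0.1446 mol/L

n(S2O3^2-) = 0.03932 × 0.03695 = 1.453 × 10^-3 mol
n(I2) = n(S2O3^2-)/2 = 7.264 × 10^-4 mol
From the 2:1 ratio, n(Cu2+) in the aliquot = 2/1 × 7.264 × 10^-4 = 1.453 × 10^-3 mol
[Cu2+] = 1.453 × 10^-3 / 0.01005 = 0.1446 mol/L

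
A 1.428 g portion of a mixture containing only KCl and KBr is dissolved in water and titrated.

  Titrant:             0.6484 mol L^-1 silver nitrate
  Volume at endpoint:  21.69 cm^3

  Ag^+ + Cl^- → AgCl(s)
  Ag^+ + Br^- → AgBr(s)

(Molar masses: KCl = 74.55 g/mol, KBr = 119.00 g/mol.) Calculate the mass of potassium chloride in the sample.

n(AgNO3) = 0.02169 × 0.6484 = 0.01406 mol
Let x = n(KCl), y = n(KBr).
Titrant: 1x + 1y = 0.01406;  mass: 74.55x + 119.00y = 1.428
Solving, x = 5.525 × 10^-3 mol, y = 8.539 × 10^-3 mol
mass of KCl = 5.525 × 10^-3 × 74.55 = 0.4119 g

0.4119 g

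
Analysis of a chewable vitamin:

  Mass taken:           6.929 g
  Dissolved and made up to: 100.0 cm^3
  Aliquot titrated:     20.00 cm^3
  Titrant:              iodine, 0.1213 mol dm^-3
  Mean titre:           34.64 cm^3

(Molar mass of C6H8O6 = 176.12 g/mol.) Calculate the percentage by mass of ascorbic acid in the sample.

53.40 %

C6H8O6 + I2 → C6H6O6 + 2 HI
n(I2) per titration = 0.03464 × 0.1213 = 4.202 × 10^-3 mol
n(C6H8O6) in each aliquot = 4.202 × 10^-3 mol (1:1 ratio)
n(C6H8O6) in the whole flask = 4.202 × 10^-3 × 100.0/20.00 = 0.02101 mol
mass of C6H8O6 = 0.02101 × 176.12 = 3.700 g
% C6H8O6 = 3.700 / 6.929 × 100 = 53.40 %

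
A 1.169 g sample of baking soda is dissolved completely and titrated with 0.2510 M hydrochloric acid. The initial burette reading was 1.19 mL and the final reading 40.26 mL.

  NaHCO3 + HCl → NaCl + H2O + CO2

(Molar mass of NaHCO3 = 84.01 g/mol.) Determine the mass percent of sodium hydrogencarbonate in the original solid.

70.47 %

n(HCl) = 0.03907 L × 0.2510 mol/L = 9.807 × 10^-3 mol
n(NaHCO3) = 9.807 × 10^-3 mol (1:1 ratio)
mass of NaHCO3 = 9.807 × 10^-3 × 84.01 g/mol = 0.8238 g
% NaHCO3 = 0.8238 / 1.169 × 100 = 70.47 %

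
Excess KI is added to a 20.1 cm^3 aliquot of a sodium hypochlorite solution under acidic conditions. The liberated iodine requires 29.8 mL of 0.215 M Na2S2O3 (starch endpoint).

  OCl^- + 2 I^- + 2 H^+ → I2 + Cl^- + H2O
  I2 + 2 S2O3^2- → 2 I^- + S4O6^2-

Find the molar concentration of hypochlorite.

0.159 M

n(S2O3^2-) = 0.0298 × 0.215 = 6.41 × 10^-3 mol
n(I2) = n(S2O3^2-)/2 = 3.20 × 10^-3 mol
n(OCl^-) in the aliquot = 3.20 × 10^-3 mol (1:1 ratio)
[OCl^-] = 3.20 × 10^-3 / 0.0201 = 0.159 mol/L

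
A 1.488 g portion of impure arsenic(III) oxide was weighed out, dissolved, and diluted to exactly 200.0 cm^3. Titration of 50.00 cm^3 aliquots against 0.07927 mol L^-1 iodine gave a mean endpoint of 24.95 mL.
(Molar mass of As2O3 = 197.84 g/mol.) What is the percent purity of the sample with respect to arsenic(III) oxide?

52.59 %

As2O3 + 2 I2 + 2 H2O → As2O5 + 4 HI
n(I2) per titration = 0.02495 × 0.07927 = 1.978 × 10^-3 mol
From the 1:2 ratio, n(As2O3) in each aliquot = 1/2 × 1.978 × 10^-3 = 9.889 × 10^-4 mol
n(As2O3) in the whole flask = 9.889 × 10^-4 × 200.0/50.00 = 3.956 × 10^-3 mol
mass of As2O3 = 3.956 × 10^-3 × 197.84 = 0.7826 g
% As2O3 = 0.7826 / 1.488 × 100 = 52.59 %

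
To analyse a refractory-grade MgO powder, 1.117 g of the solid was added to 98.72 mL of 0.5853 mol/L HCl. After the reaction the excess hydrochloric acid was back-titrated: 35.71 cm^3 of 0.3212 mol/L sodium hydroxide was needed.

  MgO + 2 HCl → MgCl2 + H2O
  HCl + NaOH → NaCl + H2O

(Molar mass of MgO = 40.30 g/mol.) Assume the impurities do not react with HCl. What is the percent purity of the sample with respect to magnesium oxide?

n(HCl) added = 0.09872 × 0.5853 = 0.05778 mol
n(NaOH) used in back-titration = 0.03571 × 0.3212 = 0.01147 mol
n(HCl) left over = 0.01147 mol (1:1 ratio)
n(HCl) consumed by analyte = 0.05778 − 0.01147 = 0.04631 mol
From the 1:2 ratio, n(MgO) = 1/2 × 0.04631 = 0.02316 mol
mass of MgO = 0.02316 × 40.30 = 0.9332 g
% MgO = 0.9332 / 1.117 × 100 = 83.54 %

83.54 %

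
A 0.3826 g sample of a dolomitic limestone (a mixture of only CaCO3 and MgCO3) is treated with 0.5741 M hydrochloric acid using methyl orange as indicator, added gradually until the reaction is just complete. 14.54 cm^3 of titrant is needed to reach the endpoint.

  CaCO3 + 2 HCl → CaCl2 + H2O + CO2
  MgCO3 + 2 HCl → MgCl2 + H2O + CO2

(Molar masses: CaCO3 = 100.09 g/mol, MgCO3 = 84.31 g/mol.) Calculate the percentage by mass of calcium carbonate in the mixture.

n(HCl) = 0.01454 × 0.5741 = 8.347 × 10^-3 mol
Let x = n(CaCO3), y = n(MgCO3).
Titrant: 2x + 2y = 8.347 × 10^-3;  mass: 100.09x + 84.31y = 0.3826
Solving, x = 1.946 × 10^-3 mol, y = 2.227 × 10^-3 mol
mass of CaCO3 = 1.946 × 10^-3 × 100.09 = 0.1948 g
% CaCO3 = 0.1948 / 0.3826 × 100 = 50.92 %

50.92 %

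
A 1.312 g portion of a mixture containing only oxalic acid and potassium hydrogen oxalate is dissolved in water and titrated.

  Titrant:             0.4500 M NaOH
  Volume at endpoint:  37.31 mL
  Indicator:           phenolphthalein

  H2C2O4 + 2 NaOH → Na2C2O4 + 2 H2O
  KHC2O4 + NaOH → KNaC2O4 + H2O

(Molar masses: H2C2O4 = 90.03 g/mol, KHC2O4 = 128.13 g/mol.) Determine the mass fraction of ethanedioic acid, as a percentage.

n(NaOH) = 0.03731 × 0.4500 = 0.01679 mol
Let x = n(H2C2O4), y = n(KHC2O4).
Titrant: 2x + 1y = 0.01679;  mass: 90.03x + 128.13y = 1.312
Solving, x = 5.049 × 10^-3 mol, y = 6.692 × 10^-3 mol
mass of H2C2O4 = 5.049 × 10^-3 × 90.03 = 0.4545 g
% H2C2O4 = 0.4545 / 1.312 × 100 = 34.64 %

34.64 %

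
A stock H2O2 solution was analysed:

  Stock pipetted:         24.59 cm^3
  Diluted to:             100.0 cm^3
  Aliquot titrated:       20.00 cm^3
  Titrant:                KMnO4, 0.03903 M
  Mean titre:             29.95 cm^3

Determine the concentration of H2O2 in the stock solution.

0.5942 M

2 MnO4^- + 5 H2O2 + 6 H^+ → 2 Mn^2+ + 5 O2 + 8 H2O
n(KMnO4) = 0.02995 × 0.03903 = 1.169 × 10^-3 mol
From the 5:2 ratio, n(H2O2) in the aliquot = 5/2 × 1.169 × 10^-3 = 2.922 × 10^-3 mol
[H2O2]_dilute = 2.922 × 10^-3 / 0.02000 = 0.1461 mol/L
Dilution factor = 100.0 / 24.59 = 4.067
[H2O2]_stock = 0.1461 × 4.067 = 0.5942 mol/L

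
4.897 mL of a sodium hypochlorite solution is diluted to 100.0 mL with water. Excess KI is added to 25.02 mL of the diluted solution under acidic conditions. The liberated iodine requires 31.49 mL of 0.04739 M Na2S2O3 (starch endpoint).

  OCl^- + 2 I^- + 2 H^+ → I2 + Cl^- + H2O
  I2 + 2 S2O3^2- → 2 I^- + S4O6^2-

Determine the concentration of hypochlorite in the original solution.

n(S2O3^2-) = 0.03149 × 0.04739 = 1.492 × 10^-3 mol
n(I2) = n(S2O3^2-)/2 = 7.462 × 10^-4 mol
n(OCl^-) in the aliquot = 7.462 × 10^-4 mol (1:1 ratio)
[OCl^-]_dilute = 7.462 × 10^-4 / 0.02502 = 0.02982 mol/L
[OCl^-]_original = 0.02982 × 100.0/4.897 = 0.6090 mol/L

0.6090 M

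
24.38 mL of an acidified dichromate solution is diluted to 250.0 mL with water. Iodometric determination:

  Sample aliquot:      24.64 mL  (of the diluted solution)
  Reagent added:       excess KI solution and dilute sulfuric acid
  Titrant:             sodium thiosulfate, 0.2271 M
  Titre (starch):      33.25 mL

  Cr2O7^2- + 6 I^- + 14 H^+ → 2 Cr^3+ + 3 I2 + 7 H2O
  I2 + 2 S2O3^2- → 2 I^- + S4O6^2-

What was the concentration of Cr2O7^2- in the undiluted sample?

0.5237 M

n(S2O3^2-) = 0.03325 × 0.2271 = 7.551 × 10^-3 mol
n(I2) = n(S2O3^2-)/2 = 3.776 × 10^-3 mol
From the 1:3 ratio, n(Cr2O7^2-) in the aliquot = 1/3 × 3.776 × 10^-3 = 1.259 × 10^-3 mol
[Cr2O7^2-]_dilute = 1.259 × 10^-3 / 0.02464 = 0.05108 mol/L
[Cr2O7^2-]_original = 0.05108 × 250.0/24.38 = 0.5237 mol/L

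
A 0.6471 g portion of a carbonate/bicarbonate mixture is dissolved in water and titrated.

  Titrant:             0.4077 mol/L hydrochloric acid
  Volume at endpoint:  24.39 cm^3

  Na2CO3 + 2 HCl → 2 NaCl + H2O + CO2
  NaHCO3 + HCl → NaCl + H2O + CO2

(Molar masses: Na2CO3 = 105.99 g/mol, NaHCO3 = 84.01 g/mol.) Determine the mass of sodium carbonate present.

n(HCl) = 0.02439 × 0.4077 = 9.944 × 10^-3 mol
Let x = n(Na2CO3), y = n(NaHCO3).
Titrant: 2x + 1y = 9.944 × 10^-3;  mass: 105.99x + 84.01y = 0.6471
Solving, x = 3.035 × 10^-3 mol, y = 3.873 × 10^-3 mol
mass of Na2CO3 = 3.035 × 10^-3 × 105.99 = 0.3217 g

0.3217 g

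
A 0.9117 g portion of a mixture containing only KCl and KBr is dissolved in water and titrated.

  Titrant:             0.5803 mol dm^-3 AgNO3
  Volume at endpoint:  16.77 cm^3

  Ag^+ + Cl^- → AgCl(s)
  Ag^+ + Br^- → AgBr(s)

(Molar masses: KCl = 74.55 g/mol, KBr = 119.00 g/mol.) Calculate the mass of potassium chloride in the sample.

0.4132 g

n(AgNO3) = 0.01677 × 0.5803 = 9.732 × 10^-3 mol
Let x = n(KCl), y = n(KBr).
Titrant: 1x + 1y = 9.732 × 10^-3;  mass: 74.55x + 119.00y = 0.9117
Solving, x = 5.542 × 10^-3 mol, y = 4.189 × 10^-3 mol
mass of KCl = 5.542 × 10^-3 × 74.55 = 0.4132 g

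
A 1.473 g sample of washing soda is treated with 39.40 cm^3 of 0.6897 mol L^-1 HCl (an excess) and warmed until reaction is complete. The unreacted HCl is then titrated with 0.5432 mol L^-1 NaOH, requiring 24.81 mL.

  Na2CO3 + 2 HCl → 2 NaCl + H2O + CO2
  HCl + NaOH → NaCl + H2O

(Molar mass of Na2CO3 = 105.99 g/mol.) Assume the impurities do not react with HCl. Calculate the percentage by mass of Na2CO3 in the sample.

n(HCl) added = 0.03940 × 0.6897 = 0.02717 mol
n(NaOH) used in back-titration = 0.02481 × 0.5432 = 0.01348 mol
n(HCl) left over = 0.01348 mol (1:1 ratio)
n(HCl) consumed by analyte = 0.02717 − 0.01348 = 0.01370 mol
From the 1:2 ratio, n(Na2CO3) = 1/2 × 0.01370 = 6.849 × 10^-3 mol
mass of Na2CO3 = 6.849 × 10^-3 × 105.99 = 0.7259 g
% Na2CO3 = 0.7259 / 1.473 × 100 = 49.28 %

49.28 %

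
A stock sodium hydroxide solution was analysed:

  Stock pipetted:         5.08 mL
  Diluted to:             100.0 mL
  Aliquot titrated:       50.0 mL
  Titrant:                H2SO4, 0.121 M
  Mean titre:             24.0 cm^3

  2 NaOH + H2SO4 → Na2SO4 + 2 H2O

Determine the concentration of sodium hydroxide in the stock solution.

n(H2SO4) = 0.0240 × 0.121 = 2.90 × 10^-3 mol
From the 2:1 ratio, n(NaOH) in the aliquot = 2/1 × 2.90 × 10^-3 = 5.81 × 10^-3 mol
[NaOH]_dilute = 5.81 × 10^-3 / 0.0500 = 0.116 mol/L
Dilution factor = 100.0 / 5.08 = 19.69
[NaOH]_stock = 0.116 × 19.69 = 2.29 mol/L

2.29 M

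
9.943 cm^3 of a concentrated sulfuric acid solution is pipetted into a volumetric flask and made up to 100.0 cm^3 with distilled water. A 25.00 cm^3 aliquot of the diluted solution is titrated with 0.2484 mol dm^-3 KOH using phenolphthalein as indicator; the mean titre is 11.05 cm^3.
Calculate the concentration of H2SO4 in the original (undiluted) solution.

0.5521 mol/L

H2SO4 + 2 KOH → K2SO4 + 2 H2O
n(KOH) = 0.01105 × 0.2484 = 2.745 × 10^-3 mol
From the 1:2 ratio, n(H2SO4) in the aliquot = 1/2 × 2.745 × 10^-3 = 1.372 × 10^-3 mol
[H2SO4]_dilute = 1.372 × 10^-3 / 0.02500 = 0.05490 mol/L
Dilution factor = 100.0 / 9.943 = 10.06
[H2SO4]_stock = 0.05490 × 10.06 = 0.5521 mol/L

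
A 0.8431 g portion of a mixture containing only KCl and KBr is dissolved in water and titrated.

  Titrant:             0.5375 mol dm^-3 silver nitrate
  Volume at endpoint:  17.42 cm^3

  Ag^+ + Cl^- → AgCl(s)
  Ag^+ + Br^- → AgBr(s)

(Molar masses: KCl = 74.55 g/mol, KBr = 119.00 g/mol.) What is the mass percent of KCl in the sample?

53.93 %

n(AgNO3) = 0.01742 × 0.5375 = 9.363 × 10^-3 mol
Let x = n(KCl), y = n(KBr).
Titrant: 1x + 1y = 9.363 × 10^-3;  mass: 74.55x + 119.00y = 0.8431
Solving, x = 6.100 × 10^-3 mol, y = 3.264 × 10^-3 mol
mass of KCl = 6.100 × 10^-3 × 74.55 = 0.4547 g
% KCl = 0.4547 / 0.8431 × 100 = 53.93 %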